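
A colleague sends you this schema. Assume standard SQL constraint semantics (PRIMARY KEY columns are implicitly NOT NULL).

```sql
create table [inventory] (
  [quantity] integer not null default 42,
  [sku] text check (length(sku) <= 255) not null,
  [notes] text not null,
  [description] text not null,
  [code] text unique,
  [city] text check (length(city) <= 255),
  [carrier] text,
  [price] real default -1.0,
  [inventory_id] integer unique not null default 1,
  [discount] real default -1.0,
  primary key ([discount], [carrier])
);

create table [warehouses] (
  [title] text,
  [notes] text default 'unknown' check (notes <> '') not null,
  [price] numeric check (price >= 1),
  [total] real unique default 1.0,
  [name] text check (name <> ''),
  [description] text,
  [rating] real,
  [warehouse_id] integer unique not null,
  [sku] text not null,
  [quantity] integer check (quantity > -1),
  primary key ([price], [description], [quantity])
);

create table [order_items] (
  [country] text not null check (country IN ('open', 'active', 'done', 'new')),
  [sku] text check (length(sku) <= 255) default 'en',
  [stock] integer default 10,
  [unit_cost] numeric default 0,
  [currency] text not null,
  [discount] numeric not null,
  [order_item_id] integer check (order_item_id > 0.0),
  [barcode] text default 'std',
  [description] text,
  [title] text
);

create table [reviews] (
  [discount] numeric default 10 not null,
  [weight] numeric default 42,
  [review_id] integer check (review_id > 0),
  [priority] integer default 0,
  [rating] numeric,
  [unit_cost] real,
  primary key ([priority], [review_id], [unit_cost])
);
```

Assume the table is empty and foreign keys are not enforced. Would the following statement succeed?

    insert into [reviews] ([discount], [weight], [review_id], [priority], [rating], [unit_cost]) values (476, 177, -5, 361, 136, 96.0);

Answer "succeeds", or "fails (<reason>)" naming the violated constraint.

The value -5 for review_id violates CHECK (review_id > 0).

fails (CHECK on review_id)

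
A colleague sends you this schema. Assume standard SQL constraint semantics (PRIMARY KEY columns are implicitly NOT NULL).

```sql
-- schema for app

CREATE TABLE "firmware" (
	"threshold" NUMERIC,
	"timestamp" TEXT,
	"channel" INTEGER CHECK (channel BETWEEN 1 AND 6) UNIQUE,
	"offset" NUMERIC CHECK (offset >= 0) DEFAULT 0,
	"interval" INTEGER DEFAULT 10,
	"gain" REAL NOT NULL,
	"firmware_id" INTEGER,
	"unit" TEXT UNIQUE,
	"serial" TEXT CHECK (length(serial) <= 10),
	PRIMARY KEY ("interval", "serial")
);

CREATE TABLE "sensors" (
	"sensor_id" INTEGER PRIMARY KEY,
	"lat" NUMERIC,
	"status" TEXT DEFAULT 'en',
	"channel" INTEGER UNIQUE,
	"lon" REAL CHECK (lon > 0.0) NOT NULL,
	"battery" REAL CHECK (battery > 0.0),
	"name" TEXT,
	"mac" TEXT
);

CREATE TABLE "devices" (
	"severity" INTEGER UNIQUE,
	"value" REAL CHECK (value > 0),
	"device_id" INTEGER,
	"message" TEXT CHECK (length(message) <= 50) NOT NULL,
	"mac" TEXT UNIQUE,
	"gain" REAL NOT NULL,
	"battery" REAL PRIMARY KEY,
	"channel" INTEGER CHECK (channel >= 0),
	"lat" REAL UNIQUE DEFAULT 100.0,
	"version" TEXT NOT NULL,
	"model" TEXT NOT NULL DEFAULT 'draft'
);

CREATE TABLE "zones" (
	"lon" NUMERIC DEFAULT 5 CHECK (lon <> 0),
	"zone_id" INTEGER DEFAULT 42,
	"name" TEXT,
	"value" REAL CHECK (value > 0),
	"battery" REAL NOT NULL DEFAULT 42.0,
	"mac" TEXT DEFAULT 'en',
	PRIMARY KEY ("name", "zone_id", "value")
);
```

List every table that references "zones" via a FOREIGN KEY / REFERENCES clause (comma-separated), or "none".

No REFERENCES clause anywhere in the schema names zones.

none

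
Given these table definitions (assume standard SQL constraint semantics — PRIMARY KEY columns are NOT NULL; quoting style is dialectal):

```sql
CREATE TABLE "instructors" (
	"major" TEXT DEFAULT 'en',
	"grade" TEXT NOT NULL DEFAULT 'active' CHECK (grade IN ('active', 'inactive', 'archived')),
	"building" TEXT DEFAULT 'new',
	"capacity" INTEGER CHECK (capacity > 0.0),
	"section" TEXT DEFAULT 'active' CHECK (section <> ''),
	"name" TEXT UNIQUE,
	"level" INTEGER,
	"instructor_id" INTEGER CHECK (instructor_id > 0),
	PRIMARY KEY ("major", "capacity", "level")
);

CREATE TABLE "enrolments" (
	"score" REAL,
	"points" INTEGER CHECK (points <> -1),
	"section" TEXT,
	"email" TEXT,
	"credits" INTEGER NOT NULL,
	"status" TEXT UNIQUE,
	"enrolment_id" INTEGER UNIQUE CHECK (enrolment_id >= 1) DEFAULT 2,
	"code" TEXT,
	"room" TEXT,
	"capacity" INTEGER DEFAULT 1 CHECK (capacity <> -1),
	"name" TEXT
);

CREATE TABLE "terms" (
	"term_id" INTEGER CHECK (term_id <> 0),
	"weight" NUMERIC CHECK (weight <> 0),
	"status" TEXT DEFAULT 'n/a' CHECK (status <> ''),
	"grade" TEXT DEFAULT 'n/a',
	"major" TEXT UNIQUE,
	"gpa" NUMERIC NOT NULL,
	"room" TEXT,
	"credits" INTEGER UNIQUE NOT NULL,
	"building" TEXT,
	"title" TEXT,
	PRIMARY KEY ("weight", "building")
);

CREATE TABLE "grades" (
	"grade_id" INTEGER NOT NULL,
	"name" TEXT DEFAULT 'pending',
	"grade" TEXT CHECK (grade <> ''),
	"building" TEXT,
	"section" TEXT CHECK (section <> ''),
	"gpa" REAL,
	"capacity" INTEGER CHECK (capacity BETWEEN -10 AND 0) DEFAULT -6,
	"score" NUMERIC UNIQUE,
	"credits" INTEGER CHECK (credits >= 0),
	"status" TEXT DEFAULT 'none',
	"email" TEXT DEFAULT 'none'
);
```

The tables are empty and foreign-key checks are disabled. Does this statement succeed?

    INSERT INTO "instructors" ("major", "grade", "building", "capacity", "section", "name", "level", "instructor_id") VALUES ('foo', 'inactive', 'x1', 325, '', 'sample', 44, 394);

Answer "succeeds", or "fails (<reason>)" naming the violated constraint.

fails (CHECK on section)

The value '' for section violates CHECK (section <> '').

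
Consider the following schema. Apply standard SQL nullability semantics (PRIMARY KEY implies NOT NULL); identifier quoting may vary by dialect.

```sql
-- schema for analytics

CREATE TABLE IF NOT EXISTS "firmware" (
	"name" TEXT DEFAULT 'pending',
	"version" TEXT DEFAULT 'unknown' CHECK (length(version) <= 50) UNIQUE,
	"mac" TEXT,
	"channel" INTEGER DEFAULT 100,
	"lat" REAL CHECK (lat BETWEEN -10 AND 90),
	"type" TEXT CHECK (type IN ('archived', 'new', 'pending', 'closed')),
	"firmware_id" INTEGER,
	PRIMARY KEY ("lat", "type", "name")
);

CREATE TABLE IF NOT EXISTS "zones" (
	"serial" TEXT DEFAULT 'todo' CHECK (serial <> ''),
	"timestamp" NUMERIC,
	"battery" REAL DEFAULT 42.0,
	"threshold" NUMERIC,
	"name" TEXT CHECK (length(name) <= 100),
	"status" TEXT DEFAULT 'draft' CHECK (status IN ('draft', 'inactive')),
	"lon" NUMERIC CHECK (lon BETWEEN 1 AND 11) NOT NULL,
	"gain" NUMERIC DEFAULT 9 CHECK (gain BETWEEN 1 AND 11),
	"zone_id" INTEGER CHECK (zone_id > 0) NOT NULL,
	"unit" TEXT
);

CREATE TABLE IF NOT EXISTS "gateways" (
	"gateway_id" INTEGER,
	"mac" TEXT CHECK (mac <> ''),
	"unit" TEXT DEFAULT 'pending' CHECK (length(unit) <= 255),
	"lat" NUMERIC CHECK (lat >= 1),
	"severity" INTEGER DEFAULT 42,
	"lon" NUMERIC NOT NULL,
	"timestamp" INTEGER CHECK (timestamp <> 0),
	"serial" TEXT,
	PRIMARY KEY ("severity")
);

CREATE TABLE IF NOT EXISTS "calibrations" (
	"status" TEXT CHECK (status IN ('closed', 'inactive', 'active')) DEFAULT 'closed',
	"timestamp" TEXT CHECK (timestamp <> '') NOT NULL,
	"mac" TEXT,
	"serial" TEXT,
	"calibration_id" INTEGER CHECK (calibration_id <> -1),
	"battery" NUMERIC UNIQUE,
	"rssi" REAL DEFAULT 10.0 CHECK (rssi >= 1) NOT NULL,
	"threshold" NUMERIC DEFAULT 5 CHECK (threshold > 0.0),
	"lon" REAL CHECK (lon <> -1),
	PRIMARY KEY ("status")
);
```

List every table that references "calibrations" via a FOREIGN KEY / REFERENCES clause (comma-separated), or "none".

none

No REFERENCES clause anywhere in the schema names calibrations.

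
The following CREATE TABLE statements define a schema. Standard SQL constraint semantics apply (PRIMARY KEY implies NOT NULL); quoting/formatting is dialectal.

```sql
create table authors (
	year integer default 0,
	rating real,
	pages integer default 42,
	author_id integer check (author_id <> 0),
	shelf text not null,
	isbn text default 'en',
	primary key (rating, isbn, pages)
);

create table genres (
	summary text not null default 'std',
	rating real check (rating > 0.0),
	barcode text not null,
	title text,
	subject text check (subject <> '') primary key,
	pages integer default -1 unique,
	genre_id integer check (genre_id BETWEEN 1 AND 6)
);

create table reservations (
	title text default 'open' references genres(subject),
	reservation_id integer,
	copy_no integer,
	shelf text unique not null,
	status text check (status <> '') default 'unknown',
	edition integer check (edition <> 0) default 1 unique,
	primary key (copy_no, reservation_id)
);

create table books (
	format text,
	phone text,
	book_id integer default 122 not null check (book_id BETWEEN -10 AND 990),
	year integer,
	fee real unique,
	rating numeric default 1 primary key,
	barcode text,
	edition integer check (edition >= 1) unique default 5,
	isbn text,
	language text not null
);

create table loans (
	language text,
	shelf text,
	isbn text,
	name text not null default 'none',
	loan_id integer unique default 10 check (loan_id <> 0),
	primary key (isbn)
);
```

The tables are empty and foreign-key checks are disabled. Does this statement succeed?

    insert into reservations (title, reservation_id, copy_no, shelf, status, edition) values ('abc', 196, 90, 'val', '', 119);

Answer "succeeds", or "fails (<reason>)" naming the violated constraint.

The value '' for status violates CHECK (status <> '').

fails (CHECK on status)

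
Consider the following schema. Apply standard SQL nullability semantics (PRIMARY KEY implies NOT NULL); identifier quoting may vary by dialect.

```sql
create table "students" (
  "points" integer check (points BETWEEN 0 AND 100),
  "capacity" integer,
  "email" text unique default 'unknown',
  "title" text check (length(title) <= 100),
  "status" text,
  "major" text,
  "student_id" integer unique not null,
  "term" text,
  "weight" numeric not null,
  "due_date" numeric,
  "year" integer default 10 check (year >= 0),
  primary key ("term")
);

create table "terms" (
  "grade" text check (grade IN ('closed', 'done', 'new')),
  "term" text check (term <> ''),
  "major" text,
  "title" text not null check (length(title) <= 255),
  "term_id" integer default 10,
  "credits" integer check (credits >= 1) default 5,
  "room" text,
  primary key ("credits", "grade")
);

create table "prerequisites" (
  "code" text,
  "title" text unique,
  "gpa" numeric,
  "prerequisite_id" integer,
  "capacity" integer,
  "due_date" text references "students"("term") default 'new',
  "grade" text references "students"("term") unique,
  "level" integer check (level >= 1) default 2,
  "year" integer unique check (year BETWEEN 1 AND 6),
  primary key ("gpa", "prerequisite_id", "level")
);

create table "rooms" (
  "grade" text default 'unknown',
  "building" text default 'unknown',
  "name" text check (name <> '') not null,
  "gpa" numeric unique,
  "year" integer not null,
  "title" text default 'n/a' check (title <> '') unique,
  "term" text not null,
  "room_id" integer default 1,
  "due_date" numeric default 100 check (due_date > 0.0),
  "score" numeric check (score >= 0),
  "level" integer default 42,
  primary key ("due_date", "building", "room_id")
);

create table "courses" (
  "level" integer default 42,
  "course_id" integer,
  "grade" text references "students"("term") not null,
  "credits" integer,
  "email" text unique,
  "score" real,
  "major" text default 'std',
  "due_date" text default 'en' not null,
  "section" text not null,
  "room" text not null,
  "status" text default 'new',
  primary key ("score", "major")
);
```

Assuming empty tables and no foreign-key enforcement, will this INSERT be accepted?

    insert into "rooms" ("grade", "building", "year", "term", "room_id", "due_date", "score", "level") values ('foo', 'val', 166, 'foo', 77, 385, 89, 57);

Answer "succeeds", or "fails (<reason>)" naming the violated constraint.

fails (NOT NULL on name)

name is omitted from the column list and has no DEFAULT, so it would receive NULL.
But name is declared NOT NULL.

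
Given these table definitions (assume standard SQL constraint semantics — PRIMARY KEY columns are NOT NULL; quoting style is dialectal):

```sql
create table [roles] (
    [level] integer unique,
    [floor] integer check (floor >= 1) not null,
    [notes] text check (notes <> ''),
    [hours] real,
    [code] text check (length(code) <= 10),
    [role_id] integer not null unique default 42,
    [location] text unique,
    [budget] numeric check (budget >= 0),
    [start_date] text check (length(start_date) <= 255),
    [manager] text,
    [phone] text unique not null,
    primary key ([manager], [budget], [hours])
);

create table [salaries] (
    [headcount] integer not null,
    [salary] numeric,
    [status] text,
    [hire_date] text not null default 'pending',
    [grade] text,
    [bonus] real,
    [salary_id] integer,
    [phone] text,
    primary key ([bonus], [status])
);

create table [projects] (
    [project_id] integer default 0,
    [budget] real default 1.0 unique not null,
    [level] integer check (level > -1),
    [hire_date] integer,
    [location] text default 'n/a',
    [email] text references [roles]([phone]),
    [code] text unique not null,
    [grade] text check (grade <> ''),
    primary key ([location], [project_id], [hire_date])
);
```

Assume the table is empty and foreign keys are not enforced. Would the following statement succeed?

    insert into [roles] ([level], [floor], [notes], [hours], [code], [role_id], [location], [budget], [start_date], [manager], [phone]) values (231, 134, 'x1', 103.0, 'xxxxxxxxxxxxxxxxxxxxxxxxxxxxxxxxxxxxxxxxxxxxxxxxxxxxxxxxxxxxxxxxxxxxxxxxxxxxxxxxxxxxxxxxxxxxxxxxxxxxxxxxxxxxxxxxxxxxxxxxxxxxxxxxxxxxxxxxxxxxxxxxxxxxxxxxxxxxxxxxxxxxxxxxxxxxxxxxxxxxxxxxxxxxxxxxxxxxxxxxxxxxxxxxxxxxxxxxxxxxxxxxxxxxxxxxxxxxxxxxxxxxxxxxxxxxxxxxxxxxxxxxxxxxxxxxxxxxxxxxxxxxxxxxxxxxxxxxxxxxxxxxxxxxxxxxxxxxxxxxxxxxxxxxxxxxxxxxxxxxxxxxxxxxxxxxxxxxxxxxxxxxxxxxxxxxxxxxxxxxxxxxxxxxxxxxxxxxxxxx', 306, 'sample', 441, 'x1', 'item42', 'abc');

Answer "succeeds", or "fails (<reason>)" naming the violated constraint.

The value 'xxxxxxxxxxxxxxxxxxxxxxxxxxxxxxxxxxxxxxxxxxxxxxxxxxxxxxxxxxxxxxxxxxxxxxxxxxxxxxxxxxxxxxxxxxxxxxxxxxxxxxxxxxxxxxxxxxxxxxxxxxxxxxxxxxxxxxxxxxxxxxxxxxxxxxxxxxxxxxxxxxxxxxxxxxxxxxxxxxxxxxxxxxxxxxxxxxxxxxxxxxxxxxxxxxxxxxxxxxxxxxxxxxxxxxxxxxxxxxxxxxxxxxxxxxxxxxxxxxxxxxxxxxxxxxxxxxxxxxxxxxxxxxxxxxxxxxxxxxxxxxxxxxxxxxxxxxxxxxxxxxxxxxxxxxxxxxxxxxxxxxxxxxxxxxxxxxxxxxxxxxxxxxxxxxxxxxxxxxxxxxxxxxxxxxxxxxxxxxxx' for code violates CHECK (length(code) <= 10).

fails (CHECK on code)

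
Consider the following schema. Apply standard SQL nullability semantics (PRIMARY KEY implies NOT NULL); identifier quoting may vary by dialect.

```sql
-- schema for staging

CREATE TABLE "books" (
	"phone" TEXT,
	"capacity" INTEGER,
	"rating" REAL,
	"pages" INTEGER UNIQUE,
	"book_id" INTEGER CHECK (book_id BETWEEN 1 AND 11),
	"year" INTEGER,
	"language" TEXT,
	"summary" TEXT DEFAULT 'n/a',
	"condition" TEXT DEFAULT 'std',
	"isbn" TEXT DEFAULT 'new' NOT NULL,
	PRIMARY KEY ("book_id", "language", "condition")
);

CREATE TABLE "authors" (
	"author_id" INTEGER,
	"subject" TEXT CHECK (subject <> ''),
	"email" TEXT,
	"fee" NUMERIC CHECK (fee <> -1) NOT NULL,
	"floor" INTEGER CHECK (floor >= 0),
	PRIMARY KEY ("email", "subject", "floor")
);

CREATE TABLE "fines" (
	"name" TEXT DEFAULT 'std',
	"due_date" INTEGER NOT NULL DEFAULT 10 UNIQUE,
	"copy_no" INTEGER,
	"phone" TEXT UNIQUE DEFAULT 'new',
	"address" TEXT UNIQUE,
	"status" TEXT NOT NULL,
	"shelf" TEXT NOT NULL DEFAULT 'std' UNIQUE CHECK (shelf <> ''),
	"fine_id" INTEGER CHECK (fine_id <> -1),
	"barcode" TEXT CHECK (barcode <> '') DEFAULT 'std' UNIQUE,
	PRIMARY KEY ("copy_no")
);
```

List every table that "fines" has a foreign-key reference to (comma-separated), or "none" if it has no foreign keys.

No column in fines has a REFERENCES clause.

none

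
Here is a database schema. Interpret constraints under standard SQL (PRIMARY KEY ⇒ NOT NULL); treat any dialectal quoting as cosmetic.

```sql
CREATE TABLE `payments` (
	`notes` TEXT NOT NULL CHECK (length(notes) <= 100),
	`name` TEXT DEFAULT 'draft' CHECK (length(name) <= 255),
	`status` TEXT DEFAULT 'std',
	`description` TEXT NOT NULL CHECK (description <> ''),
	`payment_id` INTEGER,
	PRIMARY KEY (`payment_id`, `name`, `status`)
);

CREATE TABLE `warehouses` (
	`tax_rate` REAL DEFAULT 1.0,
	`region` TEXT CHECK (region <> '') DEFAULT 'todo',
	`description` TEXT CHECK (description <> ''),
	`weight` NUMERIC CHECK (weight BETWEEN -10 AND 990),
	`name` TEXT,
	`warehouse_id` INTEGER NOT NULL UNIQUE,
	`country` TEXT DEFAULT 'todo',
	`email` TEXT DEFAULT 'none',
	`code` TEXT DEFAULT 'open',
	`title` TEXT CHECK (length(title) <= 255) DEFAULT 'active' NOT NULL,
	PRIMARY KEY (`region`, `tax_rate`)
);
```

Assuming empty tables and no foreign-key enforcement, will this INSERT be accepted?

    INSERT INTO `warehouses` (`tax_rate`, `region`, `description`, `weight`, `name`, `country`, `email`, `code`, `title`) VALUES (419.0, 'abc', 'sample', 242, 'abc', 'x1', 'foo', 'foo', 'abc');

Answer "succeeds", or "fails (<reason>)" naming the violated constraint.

fails (NOT NULL on warehouse_id)

warehouse_id is omitted from the column list and has no DEFAULT, so it would receive NULL.
But warehouse_id is declared NOT NULL.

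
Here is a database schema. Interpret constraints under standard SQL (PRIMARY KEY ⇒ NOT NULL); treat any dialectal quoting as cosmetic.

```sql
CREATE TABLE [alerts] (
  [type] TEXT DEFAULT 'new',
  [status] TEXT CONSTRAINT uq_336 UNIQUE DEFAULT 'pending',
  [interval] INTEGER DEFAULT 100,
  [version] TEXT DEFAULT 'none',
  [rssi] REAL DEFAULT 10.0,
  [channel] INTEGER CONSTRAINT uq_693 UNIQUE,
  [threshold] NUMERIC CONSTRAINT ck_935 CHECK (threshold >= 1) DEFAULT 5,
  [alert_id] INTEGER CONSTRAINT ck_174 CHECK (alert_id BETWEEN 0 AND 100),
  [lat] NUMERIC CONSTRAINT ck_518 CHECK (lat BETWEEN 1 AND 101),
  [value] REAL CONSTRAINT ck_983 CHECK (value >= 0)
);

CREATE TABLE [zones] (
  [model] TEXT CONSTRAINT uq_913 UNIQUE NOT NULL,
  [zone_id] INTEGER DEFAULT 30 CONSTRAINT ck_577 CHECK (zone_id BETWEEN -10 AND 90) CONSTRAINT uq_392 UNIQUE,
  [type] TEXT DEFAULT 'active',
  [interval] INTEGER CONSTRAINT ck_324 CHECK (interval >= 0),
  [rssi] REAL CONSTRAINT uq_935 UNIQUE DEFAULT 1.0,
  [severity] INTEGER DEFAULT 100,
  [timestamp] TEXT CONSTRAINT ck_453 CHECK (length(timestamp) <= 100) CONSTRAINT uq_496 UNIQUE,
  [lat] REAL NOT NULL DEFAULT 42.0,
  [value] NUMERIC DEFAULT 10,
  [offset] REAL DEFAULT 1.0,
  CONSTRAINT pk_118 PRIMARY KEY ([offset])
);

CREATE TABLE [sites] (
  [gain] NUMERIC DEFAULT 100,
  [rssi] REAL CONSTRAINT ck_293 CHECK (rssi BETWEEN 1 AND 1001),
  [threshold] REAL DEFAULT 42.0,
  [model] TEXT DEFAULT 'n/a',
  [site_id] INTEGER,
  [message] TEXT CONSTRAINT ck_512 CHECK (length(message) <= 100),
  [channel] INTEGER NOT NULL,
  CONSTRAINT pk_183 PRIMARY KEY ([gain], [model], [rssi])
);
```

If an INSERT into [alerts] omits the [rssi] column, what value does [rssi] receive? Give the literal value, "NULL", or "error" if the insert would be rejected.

rssi has an explicit DEFAULT 10.0.
When the column is omitted from an INSERT, that default is used.

10.0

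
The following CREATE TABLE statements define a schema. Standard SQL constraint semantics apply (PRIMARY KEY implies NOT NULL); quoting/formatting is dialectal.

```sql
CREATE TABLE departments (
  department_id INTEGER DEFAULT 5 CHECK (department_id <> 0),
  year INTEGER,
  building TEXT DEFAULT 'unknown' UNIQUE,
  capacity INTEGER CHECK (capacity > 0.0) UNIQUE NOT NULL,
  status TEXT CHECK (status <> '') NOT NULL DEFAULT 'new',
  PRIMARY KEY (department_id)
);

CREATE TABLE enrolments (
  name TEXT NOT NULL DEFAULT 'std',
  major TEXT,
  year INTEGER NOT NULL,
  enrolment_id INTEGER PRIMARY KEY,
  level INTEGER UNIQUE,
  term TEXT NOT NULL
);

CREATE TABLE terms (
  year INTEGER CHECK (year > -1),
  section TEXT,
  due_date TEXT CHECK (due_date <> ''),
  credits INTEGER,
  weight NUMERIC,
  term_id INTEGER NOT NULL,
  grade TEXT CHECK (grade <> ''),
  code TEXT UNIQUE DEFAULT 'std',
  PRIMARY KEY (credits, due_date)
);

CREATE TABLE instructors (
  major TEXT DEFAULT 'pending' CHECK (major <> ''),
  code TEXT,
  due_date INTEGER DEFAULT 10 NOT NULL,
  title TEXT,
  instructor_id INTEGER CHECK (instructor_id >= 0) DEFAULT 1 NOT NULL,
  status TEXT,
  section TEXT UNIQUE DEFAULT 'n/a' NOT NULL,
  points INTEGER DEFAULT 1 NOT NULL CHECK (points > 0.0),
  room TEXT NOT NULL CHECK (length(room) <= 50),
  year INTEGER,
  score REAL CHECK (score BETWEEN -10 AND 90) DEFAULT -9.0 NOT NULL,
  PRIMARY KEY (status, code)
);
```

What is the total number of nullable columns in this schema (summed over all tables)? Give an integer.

departments: 2 nullable (year, building — PK (department_id) and explicit NOT NULL columns excluded).
enrolments: 2 nullable (major, level — PK (enrolment_id) and explicit NOT NULL columns excluded).
terms: 5 nullable (year, section, weight, grade, code — PK (credits, due_date) and explicit NOT NULL columns excluded).
instructors: 3 nullable (major, title, year — PK (status, code) and explicit NOT NULL columns excluded).
Total: 2 + 2 + 5 + 3 = 12.

12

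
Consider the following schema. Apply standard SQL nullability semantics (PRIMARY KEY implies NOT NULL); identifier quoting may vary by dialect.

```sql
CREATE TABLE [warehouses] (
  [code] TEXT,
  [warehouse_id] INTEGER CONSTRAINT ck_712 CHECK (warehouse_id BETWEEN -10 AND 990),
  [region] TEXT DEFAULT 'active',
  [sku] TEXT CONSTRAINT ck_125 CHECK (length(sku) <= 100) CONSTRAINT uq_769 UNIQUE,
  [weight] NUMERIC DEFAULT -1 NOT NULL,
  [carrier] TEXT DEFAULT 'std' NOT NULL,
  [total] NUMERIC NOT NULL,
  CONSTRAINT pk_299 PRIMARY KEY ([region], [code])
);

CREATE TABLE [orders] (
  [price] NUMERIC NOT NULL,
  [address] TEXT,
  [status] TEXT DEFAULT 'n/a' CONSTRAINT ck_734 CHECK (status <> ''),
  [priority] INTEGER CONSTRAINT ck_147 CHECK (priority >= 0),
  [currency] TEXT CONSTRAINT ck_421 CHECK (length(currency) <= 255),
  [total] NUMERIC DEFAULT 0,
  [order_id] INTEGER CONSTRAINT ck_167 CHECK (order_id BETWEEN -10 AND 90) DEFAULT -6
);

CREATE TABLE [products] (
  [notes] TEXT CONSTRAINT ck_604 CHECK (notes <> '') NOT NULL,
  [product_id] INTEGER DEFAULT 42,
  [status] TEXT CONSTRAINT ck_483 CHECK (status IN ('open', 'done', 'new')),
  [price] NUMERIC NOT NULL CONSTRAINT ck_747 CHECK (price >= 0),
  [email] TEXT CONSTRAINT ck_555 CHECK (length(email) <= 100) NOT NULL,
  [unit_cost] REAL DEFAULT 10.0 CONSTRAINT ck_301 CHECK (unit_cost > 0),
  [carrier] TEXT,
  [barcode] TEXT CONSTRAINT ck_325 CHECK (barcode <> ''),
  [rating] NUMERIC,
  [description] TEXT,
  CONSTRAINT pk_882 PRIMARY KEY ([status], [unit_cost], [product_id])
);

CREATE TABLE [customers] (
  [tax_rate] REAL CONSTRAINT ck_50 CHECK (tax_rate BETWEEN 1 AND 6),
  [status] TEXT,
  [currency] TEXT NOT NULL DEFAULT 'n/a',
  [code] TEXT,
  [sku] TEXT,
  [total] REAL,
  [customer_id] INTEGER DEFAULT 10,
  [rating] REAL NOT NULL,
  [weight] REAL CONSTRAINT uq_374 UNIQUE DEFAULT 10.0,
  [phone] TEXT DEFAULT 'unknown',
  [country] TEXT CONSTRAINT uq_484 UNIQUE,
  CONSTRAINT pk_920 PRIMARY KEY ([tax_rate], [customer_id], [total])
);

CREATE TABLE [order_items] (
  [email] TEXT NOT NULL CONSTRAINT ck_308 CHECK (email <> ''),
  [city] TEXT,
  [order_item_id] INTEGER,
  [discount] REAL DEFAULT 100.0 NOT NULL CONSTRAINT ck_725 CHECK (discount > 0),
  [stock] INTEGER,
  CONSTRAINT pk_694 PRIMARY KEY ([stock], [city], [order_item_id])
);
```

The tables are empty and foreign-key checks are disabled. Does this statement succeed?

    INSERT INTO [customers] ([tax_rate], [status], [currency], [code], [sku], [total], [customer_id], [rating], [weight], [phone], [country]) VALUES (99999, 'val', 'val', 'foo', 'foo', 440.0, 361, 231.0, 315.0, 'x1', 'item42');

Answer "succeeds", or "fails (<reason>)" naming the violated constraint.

The value 99999 for tax_rate violates CHECK (tax_rate BETWEEN 1 AND 6).

fails (CHECK on tax_rate)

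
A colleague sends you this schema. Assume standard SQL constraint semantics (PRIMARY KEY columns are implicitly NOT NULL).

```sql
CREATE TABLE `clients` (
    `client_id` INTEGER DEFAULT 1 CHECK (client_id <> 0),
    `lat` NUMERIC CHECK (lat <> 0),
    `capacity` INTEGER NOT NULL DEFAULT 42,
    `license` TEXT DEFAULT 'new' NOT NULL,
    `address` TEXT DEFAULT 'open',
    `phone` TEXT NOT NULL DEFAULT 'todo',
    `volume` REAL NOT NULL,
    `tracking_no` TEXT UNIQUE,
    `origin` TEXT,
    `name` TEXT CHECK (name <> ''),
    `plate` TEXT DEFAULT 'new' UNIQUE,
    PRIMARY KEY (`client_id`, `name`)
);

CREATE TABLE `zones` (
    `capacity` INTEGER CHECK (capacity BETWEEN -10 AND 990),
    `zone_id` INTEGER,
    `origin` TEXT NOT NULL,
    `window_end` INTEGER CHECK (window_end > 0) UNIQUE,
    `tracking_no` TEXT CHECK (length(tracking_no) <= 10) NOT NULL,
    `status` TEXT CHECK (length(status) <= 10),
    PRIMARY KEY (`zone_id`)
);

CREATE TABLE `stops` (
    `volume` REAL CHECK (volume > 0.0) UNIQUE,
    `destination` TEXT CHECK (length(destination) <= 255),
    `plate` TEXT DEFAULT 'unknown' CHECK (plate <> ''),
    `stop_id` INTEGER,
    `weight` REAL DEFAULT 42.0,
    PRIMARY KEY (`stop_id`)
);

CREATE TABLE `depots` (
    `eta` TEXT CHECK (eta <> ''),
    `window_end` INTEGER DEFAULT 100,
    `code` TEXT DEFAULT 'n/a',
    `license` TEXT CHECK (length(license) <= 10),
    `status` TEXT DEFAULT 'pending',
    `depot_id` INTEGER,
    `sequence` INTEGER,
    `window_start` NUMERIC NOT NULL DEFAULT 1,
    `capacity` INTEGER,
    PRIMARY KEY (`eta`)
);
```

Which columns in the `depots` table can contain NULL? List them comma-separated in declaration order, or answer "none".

window_end, code, license, status, depot_id, sequence, capacity

- eta: part of the PRIMARY KEY, which implies NOT NULL → not nullable.
- window_end: DEFAULT only fills an omitted column; an explicit NULL is still allowed → nullable.
- code: DEFAULT only fills an omitted column; an explicit NULL is still allowed → nullable.
- license: CHECK does not forbid NULL (a CHECK constraint passes when its expression is NULL) → nullable.
- status: DEFAULT only fills an omitted column; an explicit NULL is still allowed → nullable.
- depot_id: no NOT NULL constraint applies → nullable.
- sequence: no NOT NULL constraint applies → nullable.
- window_start: declared NOT NULL → not nullable.
- capacity: no NOT NULL constraint applies → nullable.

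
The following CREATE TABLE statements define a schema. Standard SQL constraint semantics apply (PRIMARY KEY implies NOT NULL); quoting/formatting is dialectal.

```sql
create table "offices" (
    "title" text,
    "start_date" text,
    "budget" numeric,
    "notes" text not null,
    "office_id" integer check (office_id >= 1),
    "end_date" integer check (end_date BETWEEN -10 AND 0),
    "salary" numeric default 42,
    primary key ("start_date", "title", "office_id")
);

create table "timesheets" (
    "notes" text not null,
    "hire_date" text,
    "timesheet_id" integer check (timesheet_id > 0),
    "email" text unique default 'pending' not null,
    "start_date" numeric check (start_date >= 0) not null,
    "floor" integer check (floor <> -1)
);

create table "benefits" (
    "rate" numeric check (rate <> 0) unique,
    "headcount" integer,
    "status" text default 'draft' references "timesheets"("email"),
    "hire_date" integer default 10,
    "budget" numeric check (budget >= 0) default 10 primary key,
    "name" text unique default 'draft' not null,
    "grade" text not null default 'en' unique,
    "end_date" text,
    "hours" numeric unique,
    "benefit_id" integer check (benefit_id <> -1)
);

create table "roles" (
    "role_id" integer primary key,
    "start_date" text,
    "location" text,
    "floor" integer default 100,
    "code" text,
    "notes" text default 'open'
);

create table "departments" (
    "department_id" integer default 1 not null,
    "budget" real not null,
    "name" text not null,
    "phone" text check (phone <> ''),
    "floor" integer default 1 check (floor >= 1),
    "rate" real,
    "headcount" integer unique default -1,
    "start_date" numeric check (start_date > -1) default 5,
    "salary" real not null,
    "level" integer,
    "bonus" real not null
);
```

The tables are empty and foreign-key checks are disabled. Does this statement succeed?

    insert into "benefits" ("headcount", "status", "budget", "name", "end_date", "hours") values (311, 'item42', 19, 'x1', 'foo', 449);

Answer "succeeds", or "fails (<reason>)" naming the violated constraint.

NOT NULL columns: budget is supplied; grade defaults to 'en'; name is supplied.
CHECK constraints: 19 satisfies (budget >= 0).
No constraint is violated.

succeeds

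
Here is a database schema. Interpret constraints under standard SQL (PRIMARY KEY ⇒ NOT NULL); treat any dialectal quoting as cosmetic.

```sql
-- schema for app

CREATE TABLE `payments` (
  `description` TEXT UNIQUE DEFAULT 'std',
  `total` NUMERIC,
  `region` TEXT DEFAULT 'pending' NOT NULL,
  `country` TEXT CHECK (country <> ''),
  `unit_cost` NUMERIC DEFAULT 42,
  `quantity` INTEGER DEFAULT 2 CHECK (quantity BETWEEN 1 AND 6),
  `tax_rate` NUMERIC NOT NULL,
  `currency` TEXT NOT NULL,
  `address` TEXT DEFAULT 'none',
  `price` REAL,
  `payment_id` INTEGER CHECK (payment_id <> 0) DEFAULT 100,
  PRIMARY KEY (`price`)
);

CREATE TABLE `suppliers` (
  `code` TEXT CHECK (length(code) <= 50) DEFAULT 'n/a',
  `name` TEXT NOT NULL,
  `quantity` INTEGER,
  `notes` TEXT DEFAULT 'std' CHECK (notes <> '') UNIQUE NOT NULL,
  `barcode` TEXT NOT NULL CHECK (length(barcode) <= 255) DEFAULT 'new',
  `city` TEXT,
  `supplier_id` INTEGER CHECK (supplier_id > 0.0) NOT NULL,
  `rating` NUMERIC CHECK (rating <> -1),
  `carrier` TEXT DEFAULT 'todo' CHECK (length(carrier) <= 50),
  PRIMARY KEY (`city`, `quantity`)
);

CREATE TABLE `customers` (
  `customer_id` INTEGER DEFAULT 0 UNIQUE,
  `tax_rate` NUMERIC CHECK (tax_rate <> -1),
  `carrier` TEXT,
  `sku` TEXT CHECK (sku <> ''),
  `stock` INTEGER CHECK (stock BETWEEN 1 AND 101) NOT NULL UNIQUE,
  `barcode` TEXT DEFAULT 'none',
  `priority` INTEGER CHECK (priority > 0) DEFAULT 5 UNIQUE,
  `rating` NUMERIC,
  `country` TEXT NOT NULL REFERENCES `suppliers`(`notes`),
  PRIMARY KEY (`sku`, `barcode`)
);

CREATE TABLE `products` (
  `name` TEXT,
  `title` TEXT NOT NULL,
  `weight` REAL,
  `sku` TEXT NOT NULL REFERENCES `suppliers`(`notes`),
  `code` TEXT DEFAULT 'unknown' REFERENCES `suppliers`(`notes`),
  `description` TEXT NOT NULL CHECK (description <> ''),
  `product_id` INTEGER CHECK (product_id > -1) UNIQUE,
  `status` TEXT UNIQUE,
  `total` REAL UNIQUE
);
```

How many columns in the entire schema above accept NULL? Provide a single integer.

21

payments: 7 nullable (description, total, country, unit_cost, quantity, address, payment_id — PK (price) and explicit NOT NULL columns excluded).
suppliers: 3 nullable (code, rating, carrier — PK (city, quantity) and explicit NOT NULL columns excluded).
customers: 5 nullable (customer_id, tax_rate, carrier, priority, rating — PK (sku, barcode) and explicit NOT NULL columns excluded).
products: 6 nullable (name, weight, code, product_id, status, total — PK none and explicit NOT NULL columns excluded).
Total: 7 + 3 + 5 + 6 = 21.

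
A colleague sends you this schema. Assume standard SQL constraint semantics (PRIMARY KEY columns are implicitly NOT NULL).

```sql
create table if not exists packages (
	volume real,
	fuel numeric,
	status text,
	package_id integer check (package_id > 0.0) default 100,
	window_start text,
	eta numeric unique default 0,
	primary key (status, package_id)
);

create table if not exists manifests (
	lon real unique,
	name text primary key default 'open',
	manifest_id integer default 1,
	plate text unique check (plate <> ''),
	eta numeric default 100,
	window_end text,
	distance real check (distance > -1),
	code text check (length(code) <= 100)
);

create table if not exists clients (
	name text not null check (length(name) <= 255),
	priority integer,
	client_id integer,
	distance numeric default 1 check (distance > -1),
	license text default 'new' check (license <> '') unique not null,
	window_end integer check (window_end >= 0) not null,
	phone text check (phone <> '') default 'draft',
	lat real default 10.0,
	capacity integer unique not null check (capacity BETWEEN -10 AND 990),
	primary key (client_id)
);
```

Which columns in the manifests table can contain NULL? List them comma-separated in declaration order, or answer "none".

lon, manifest_id, plate, eta, window_end, distance, code

- lon: UNIQUE does not imply NOT NULL → nullable.
- name: part of the PRIMARY KEY, which implies NOT NULL → not nullable.
- manifest_id: DEFAULT only fills an omitted column; an explicit NULL is still allowed → nullable.
- plate: CHECK does not forbid NULL (a CHECK constraint passes when its expression is NULL) → nullable.
- eta: DEFAULT only fills an omitted column; an explicit NULL is still allowed → nullable.
- window_end: no NOT NULL constraint applies → nullable.
- distance: CHECK does not forbid NULL (a CHECK constraint passes when its expression is NULL) → nullable.
- code: CHECK does not forbid NULL (a CHECK constraint passes when its expression is NULL) → nullable.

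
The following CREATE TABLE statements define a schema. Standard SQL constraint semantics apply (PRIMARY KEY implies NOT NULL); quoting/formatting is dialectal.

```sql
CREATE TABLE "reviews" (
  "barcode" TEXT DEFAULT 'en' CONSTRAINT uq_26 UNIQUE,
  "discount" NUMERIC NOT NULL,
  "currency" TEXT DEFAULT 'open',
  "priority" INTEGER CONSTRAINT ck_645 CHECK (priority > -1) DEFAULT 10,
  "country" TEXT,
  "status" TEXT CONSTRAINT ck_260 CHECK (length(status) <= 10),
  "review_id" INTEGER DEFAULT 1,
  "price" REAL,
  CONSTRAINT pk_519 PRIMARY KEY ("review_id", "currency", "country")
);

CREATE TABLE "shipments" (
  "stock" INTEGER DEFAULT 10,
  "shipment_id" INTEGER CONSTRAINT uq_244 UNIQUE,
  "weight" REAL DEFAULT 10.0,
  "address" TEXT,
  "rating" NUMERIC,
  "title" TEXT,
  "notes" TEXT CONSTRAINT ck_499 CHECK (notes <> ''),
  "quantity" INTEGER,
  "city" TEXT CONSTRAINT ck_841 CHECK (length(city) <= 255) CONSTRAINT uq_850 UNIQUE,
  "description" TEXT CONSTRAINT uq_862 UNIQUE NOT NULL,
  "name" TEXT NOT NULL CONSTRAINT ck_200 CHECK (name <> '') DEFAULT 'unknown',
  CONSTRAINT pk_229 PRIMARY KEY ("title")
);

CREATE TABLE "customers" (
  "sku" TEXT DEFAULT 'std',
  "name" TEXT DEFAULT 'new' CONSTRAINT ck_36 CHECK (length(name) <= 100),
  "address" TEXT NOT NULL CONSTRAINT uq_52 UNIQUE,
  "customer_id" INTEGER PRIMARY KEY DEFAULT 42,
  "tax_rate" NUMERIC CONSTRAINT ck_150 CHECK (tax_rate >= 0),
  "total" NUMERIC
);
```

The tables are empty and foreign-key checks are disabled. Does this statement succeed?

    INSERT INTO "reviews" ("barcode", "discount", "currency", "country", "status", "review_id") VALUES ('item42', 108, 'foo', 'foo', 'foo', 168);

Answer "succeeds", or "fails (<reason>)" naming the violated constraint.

succeeds

NOT NULL columns: country is supplied; currency is supplied; discount is supplied; review_id is supplied.
CHECK constraints: 'foo' satisfies (length(status) <= 10).
No constraint is violated.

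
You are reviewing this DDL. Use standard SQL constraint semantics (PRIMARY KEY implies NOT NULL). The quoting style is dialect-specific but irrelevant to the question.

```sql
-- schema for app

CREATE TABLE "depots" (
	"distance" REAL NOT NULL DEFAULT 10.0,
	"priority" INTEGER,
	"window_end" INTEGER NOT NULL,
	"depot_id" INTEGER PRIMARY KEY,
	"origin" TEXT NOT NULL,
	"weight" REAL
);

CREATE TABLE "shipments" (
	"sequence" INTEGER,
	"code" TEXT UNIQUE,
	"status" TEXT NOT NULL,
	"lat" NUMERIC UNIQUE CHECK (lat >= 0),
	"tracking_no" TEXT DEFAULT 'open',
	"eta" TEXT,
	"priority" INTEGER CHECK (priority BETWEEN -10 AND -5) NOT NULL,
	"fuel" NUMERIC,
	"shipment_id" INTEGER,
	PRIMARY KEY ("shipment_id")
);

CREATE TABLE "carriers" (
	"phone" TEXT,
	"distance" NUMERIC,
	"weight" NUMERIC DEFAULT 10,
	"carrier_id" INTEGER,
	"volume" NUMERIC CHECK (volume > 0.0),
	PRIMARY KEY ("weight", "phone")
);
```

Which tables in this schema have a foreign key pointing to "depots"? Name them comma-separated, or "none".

No REFERENCES clause anywhere in the schema names depots.

none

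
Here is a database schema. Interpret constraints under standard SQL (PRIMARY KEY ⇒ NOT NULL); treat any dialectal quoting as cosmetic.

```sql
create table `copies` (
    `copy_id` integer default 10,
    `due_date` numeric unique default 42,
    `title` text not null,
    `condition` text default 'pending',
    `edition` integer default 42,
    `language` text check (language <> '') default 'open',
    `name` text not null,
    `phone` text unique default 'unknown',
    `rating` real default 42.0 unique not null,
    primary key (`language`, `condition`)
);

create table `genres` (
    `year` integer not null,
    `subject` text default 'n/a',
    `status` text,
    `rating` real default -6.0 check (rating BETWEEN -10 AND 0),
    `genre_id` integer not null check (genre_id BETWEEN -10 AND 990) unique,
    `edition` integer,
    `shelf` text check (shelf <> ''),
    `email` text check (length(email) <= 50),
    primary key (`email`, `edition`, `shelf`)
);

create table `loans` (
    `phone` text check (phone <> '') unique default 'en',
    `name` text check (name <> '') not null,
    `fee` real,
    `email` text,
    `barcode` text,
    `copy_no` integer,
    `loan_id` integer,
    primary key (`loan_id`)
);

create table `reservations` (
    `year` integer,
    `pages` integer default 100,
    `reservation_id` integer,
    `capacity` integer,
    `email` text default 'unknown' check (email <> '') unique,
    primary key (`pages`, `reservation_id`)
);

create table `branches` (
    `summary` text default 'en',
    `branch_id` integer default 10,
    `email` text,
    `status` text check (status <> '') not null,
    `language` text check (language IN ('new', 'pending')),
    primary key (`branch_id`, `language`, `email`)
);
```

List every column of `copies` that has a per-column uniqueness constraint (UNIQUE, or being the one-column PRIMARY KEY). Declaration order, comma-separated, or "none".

due_date, phone, rating

- copy_id: no UNIQUE or single-column PK constraint.
- due_date: declared UNIQUE → unique.
- title: no UNIQUE or single-column PK constraint.
- condition: part of a composite PRIMARY KEY — only the tuple is unique, not this column on its own.
- edition: no UNIQUE or single-column PK constraint.
- language: part of a composite PRIMARY KEY — only the tuple is unique, not this column on its own.
- name: no UNIQUE or single-column PK constraint.
- phone: declared UNIQUE → unique.
- rating: declared UNIQUE → unique.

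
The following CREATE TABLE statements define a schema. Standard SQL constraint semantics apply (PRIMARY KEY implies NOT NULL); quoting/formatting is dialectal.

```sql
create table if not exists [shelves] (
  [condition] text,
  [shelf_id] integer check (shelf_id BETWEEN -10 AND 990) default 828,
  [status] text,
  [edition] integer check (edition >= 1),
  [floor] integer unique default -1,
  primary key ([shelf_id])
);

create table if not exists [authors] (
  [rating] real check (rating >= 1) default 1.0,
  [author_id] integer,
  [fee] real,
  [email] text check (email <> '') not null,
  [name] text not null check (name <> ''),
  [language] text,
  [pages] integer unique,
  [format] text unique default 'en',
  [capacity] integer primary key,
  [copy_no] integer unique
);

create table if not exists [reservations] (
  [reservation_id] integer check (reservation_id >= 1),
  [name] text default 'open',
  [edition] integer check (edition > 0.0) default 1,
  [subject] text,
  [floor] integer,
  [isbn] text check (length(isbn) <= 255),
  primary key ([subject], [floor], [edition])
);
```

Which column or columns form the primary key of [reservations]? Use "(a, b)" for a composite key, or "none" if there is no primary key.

A table-level PRIMARY KEY clause names 3 columns: subject, floor, edition.
This is a composite key — the combination is unique, not each column individually.

(subject, floor, edition)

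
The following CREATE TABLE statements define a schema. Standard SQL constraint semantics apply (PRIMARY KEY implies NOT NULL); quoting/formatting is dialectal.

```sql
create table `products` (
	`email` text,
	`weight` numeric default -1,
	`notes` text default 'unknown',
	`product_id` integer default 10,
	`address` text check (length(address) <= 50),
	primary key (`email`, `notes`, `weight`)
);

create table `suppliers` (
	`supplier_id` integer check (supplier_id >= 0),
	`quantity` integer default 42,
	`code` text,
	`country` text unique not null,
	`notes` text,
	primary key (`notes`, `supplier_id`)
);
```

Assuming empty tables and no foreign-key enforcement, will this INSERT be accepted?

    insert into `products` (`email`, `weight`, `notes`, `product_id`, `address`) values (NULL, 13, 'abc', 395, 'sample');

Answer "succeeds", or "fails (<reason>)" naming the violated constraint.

email is explicitly set to NULL, but email is part of the PRIMARY KEY (implied NOT NULL).

fails (NOT NULL on email)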